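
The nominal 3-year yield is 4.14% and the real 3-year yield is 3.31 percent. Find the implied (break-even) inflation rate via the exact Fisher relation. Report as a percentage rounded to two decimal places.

(1 + π) = (1 + i)/(1 + r) = 1.04140 / 1.03310 = 1.008034
Break-even inflation = 1.008034 − 1 → 0.80%.

0.80%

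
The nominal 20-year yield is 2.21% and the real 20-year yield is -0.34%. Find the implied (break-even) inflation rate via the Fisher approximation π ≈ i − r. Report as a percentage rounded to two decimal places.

2.55%

π ≈ i − r = 2.21% − (-0.34%) → 2.55%.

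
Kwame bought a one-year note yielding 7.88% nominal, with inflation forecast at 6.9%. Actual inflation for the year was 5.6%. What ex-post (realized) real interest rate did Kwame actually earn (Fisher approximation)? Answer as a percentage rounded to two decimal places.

2.28%

Ex-post: 7.88% − 5.6% = 2.280%
So the realized real rate is 2.28%.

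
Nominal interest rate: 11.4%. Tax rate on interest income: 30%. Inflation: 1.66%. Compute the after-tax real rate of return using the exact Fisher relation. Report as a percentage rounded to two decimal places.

After-tax nominal return = 11.4% × (1 − 0.3) = 7.9800%.
1 + r = 1.07980 / 1.01660 = 1.062168
After-tax real rate = 1.062168 − 1 → 6.22%.

6.22%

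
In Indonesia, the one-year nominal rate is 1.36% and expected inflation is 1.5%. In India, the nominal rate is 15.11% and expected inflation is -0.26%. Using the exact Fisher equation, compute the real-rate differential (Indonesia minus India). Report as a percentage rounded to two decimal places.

Indonesia: (1 + 0.0136)/(1 + 0.0150) − 1 = -0.1379%
India: (1 + 0.1511)/(1 − 0.0026) − 1 = 15.4101%
Differential = -0.1379% − 15.4101% = -15.5480% → -15.55%.

-15.55%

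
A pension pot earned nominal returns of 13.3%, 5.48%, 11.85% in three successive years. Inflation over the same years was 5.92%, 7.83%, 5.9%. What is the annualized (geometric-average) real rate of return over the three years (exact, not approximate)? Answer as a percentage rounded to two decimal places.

3.39%

Nominal growth factor = 1.1330 × 1.0548 × 1.1185 = 1.33670638
Price-level growth factor = 1.0592 × 1.0783 × 1.0590 = 1.20952135
Real growth factor = 1.33670638 / 1.20952135 = 1.10515319
Annualized real rate = 1.10515319^(1/3) − 1 = 3.3890% → 3.39%.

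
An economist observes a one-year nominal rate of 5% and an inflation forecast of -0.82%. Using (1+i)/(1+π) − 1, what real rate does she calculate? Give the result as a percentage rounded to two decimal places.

5.87%

1 + r = 1.05000 / 0.99180 = 1.058681
r = 1.058681 − 1 = 5.8681%, i.e. 5.87%.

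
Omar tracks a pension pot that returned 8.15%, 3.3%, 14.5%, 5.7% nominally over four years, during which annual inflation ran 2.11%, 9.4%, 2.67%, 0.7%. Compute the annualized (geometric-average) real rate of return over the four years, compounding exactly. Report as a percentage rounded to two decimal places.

4.02%

Compound the nominal returns: 1.0815 × 1.0330 × 1.1450 × 1.0570 = 1.35209535.
Compound inflation: 1.0211 × 1.0940 × 1.0267 × 1.0070 = 1.15493789.
Deflate: 1.35209535 / 1.15493789 = 1.17070828.
Annualized real rate = 1.17070828^(1/4) − 1 = 4.0189% → 4.02%.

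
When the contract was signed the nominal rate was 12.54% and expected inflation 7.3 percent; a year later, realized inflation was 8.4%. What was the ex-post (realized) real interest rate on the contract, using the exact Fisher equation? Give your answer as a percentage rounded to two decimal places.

3.82%

Ex-post: (1 + 0.1254)/(1 + 0.0840) − 1 = 3.8192%
So the realized real rate is 3.82%.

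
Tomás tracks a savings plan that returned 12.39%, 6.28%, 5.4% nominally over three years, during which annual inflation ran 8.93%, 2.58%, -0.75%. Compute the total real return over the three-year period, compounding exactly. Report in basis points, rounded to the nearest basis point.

Nominal growth factor = 1.1239 × 1.0628 × 1.0540 = 1.258983
Price-level growth factor = 1.0893 × 1.0258 × 0.9925 = 1.109023
Real growth factor = 1.258983 / 1.109023 = 1.135218
Total real return = 1.135218 − 1 → 1352 basis points.

1352 basis points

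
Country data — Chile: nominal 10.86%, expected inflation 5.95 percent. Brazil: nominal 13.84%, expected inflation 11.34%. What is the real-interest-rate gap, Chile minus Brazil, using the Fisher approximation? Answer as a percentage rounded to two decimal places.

2.41%

Chile: 10.86% − 5.95% = 4.910%
Brazil: 13.84% − 11.34% = 2.500%
Differential = 2.410% → 2.41%.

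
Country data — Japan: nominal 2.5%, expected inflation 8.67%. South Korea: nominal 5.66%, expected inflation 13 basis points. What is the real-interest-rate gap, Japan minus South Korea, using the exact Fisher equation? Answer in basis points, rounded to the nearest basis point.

Japan: (1 + 0.0250)/(1 + 0.0867) − 1 = -5.6777%
South Korea: (1 + 0.0566)/(1 + 0.0013) − 1 = 5.5228%
Differential = -5.6777% − 5.5228% = -11.2006% → -1120 basis points.

-1120 basis points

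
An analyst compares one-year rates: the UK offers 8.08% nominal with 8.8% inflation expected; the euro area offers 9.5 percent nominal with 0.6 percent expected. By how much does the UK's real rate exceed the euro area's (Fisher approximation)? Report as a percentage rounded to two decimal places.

The UK: 8.08% − 8.8% = -0.720%
The euro area: 9.5% − 0.6% = 8.900%
Differential = -9.620% → -9.62%.

-9.62%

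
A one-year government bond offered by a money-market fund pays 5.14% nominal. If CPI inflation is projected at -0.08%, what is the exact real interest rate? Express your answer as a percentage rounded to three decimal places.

5.224%

By the Fisher relation, 1 + r = (1 + i)/(1 + π).
1 + r = 1.05140 / 0.99920 = 1.052242
r = 1.052242 − 1 = 5.2242%, i.e. 5.224%.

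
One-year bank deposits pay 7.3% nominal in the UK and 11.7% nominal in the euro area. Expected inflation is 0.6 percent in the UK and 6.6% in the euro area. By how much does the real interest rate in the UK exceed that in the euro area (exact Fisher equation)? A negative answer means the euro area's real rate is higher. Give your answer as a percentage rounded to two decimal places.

The UK: (1 + 0.0730)/(1 + 0.0060) − 1 = 6.6600%
The euro area: (1 + 0.1170)/(1 + 0.0660) − 1 = 4.7842%
Differential = 6.6600% − 4.7842% = 1.8758% → 1.88%.

1.88%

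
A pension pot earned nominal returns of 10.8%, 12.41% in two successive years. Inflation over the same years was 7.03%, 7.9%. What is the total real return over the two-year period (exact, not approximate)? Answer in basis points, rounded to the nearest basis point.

Nominal growth factor = 1.1080 × 1.1241 = 1.245503
Price-level growth factor = 1.0703 × 1.0790 = 1.154854
Real growth factor = 1.245503 / 1.154854 = 1.078494
Total real return = 1.078494 − 1 → 785 basis points.

785 basis points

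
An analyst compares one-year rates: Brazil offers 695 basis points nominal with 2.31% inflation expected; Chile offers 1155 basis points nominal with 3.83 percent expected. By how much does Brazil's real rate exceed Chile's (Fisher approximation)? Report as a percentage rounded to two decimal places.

Brazil: 6.95% − 2.31% = 4.640%
Chile: 11.55% − 3.83% = 7.720%
Differential = -3.080% → -3.08%.

-3.08%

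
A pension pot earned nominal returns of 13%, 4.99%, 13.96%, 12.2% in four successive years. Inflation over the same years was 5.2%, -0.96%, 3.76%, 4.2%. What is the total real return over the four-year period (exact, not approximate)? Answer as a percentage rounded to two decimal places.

34.66%

Nominal growth factor = 1.1300 × 1.0499 × 1.1396 × 1.1220 = 1.516951
Price-level growth factor = 1.0520 × 0.9904 × 1.0376 × 1.0420 = 1.126481
Real growth factor = 1.516951 / 1.126481 = 1.346628
Total real return = 1.346628 − 1 → 34.66%.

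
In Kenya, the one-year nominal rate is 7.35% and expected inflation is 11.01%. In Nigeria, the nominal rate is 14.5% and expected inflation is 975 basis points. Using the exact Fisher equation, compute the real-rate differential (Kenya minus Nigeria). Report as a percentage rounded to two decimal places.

-7.63%

Kenya: (1 + 0.0735)/(1 + 0.1101) − 1 = -3.29700%
Nigeria: (1 + 0.1450)/(1 + 0.0975) − 1 = 4.32802%
Differential = -3.29700% − 4.32802% = -7.62502% → -7.63%.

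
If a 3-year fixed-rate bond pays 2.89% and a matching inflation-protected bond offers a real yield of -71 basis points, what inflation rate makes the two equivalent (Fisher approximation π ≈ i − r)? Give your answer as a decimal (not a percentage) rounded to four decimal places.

π ≈ i − r = 2.89% − (-0.71%) → 0.0360.

0.0360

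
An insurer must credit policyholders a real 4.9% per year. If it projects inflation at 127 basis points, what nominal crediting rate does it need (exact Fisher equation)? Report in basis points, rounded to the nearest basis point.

(1 + i) = (1 + r)(1 + π) = 1.04900 × 1.01270 = 1.0623223
i = 1.0623223 − 1, so the required nominal rate is 623 basis points.

623 basis points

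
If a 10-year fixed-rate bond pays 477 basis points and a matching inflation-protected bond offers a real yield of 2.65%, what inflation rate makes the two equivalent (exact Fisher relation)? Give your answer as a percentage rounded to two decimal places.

2.07%

(1 + π) = (1 + i)/(1 + r) = 1.04770 / 1.02650 = 1.020653
Break-even inflation = 1.020653 − 1 → 2.07%.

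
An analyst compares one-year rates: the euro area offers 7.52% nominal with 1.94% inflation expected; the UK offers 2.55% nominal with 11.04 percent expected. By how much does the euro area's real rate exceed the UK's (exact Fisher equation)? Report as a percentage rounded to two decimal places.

The euro area: (1 + 0.0752)/(1 + 0.0194) − 1 = 5.4738%
The UK: (1 + 0.0255)/(1 + 0.1104) − 1 = -7.6459%
Differential = 5.4738% − (-7.6459%) = 13.1197% → 13.12%.

13.12%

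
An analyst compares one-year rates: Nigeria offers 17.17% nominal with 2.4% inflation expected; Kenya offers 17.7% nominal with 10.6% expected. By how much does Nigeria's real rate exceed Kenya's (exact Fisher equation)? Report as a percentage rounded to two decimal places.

8.00%

Nigeria: (1 + 0.1717)/(1 + 0.0240) − 1 = 14.4238%
Kenya: (1 + 0.1770)/(1 + 0.1060) − 1 = 6.4195%
Differential = 14.4238% − 6.4195% = 8.0043% → 8.00%.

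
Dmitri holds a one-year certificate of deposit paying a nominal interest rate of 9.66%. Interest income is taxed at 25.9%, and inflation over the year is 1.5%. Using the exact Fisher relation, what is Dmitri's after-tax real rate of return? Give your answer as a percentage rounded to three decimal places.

After-tax nominal return = 9.66% × (1 − 0.259) = 7.15806%.
1 + r = 1.0715806 / 1.01500 = 1.055744
After-tax real rate = 1.055744 − 1 → 5.574%.

5.574%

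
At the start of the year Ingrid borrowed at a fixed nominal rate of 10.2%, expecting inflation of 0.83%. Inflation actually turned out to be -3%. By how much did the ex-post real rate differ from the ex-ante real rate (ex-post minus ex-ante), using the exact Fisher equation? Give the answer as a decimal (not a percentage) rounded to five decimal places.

0.04315

Ex-ante: (1 + 0.1020)/(1 + 0.0083) − 1 = 9.2929%
Ex-post: (1 + 0.1020)/(1 − 0.0300) − 1 = 13.6082%
Difference (ex-post − ex-ante) = 4.3154% → 0.04315.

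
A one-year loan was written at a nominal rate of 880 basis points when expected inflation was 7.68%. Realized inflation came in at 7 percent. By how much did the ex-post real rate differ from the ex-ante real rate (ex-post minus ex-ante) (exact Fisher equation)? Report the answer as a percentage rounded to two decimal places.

0.64%

Ex-ante: (1 + 0.0880)/(1 + 0.0768) − 1 = 1.0401%
Ex-post: (1 + 0.0880)/(1 + 0.0700) − 1 = 1.6822%
Difference (ex-post − ex-ante) = 0.6421% → 0.64%.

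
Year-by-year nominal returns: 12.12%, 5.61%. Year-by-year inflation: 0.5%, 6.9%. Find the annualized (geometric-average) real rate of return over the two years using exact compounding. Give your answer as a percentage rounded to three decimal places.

Compound the nominal returns: 1.1212 × 1.0561 = 1.18409932.
Compound inflation: 1.0050 × 1.0690 = 1.07434500.
Deflate: 1.18409932 / 1.07434500 = 1.10215929.
Annualized real rate = 1.10215929^(1/2) − 1 = 4.9838% → 4.984%.

4.984%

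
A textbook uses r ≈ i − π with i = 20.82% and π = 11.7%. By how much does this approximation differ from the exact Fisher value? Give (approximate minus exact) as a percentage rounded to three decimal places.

0.955%

Approximate: r ≈ 20.820% − 11.700% = 9.1200%
Exact: (1 + 0.2082)/(1 + 0.1170) − 1 = 8.1647%
Error = 9.1200% − 8.1647% = 0.9553% → 0.955%.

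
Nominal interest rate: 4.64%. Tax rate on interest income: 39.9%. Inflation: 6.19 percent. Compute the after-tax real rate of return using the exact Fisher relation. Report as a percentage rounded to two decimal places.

-3.20%

After-tax nominal return = 4.64% × (1 − 0.399) = 2.78864%.
1 + r = 1.0278864 / 1.06190 = 0.967969
After-tax real rate = 0.967969 − 1 → -3.20%.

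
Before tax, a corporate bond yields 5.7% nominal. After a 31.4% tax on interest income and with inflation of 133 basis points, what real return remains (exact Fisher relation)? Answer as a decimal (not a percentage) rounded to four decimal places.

0.0255

After-tax nominal return = 5.7% × (1 − 0.314) = 3.9102%.
1 + r = 1.039102 / 1.01330 = 1.025463
After-tax real rate = 1.025463 − 1 → 0.0255.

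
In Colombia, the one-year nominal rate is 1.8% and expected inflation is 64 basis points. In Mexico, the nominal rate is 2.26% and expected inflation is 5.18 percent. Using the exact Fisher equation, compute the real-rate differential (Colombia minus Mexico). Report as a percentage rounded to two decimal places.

3.93%

Colombia: (1 + 0.0180)/(1 + 0.0064) − 1 = 1.1526%
Mexico: (1 + 0.0226)/(1 + 0.0518) − 1 = -2.7762%
Differential = 1.1526% − (-2.7762%) = 3.9288% → 3.93%.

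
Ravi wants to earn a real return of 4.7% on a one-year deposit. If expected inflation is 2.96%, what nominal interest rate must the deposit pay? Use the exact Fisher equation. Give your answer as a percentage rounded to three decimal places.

(1 + i) = (1 + r)(1 + π) = 1.04700 × 1.02960 = 1.0779912
i = 1.0779912 − 1, so the required nominal rate is 7.799%.

7.799%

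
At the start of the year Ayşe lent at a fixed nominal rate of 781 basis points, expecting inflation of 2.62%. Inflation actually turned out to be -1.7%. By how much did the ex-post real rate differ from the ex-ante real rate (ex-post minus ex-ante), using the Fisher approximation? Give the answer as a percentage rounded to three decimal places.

4.320%

Ex-ante: 7.81% − 2.62% = 5.190%
Ex-post: 7.81% − (-1.7%) = 9.510%
Difference (ex-post − ex-ante) = 4.3200% → 4.320%.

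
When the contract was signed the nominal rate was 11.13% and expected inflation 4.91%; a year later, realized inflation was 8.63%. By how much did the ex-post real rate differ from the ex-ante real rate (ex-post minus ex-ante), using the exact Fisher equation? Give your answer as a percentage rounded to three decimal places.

-3.628%

Ex-ante: (1 + 0.1113)/(1 + 0.0491) − 1 = 5.928891%
Ex-post: (1 + 0.1113)/(1 + 0.0863) − 1 = 2.301390%
Difference (ex-post − ex-ante) = -3.627501% → -3.628%.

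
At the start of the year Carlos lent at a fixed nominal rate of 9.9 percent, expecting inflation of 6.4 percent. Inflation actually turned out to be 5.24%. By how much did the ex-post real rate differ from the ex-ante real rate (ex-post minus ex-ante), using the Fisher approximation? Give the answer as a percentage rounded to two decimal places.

Ex-ante: 9.9% − 6.4% = 3.500%
Ex-post: 9.9% − 5.24% = 4.660%
Difference (ex-post − ex-ante) = 1.1600% → 1.16%.

1.16%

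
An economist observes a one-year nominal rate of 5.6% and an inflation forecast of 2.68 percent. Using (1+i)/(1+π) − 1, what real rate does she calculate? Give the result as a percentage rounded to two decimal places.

2.84%

1 + r = 1.05600 / 1.02680 = 1.028438
r = 1.028438 − 1 = 2.8438%, i.e. 2.84%.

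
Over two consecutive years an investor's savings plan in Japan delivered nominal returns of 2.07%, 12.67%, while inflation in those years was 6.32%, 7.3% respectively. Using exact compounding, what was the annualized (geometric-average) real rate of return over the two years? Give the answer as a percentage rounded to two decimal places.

0.40%

Nominal growth factor = 1.0207 × 1.1267 = 1.15002269
Price-level growth factor = 1.0632 × 1.0730 = 1.14081360
Real growth factor = 1.15002269 / 1.14081360 = 1.00807239
Annualized real rate = 1.00807239^(1/2) − 1 = 0.4028% → 0.40%.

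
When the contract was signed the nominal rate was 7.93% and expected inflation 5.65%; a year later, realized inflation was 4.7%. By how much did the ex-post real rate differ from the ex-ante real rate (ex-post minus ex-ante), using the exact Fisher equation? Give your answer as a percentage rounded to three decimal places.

0.927%

Ex-ante: (1 + 0.0793)/(1 + 0.0565) − 1 = 2.1581%
Ex-post: (1 + 0.0793)/(1 + 0.0470) − 1 = 3.0850%
Difference (ex-post − ex-ante) = 0.9269% → 0.927%.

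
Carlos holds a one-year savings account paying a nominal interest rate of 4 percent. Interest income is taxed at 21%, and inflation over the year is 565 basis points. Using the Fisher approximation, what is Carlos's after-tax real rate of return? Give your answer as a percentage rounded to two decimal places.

-2.49%

After-tax nominal return = 4% × (1 − 0.21) = 3.1600%.
r ≈ 3.1600% − 5.65% → -2.49%.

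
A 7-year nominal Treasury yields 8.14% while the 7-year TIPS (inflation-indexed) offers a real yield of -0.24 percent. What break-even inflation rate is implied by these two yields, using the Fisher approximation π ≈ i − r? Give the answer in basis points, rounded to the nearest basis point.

π ≈ i − r = 8.14% − (-0.24%) → 838 basis points.

838 basis points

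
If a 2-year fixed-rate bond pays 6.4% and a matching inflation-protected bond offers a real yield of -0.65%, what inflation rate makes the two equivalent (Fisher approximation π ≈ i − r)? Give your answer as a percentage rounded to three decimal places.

π ≈ i − r = 6.4% − (-0.65%) → 7.050%.

7.050%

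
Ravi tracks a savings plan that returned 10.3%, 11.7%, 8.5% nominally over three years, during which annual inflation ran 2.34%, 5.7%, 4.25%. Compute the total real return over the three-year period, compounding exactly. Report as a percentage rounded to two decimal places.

Nominal growth factor = 1.1030 × 1.1170 × 1.0850 = 1.336775
Price-level growth factor = 1.0234 × 1.0570 × 1.0425 = 1.127707
Real growth factor = 1.336775 / 1.127707 = 1.185392
Total real return = 1.185392 − 1 → 18.54%.

18.54%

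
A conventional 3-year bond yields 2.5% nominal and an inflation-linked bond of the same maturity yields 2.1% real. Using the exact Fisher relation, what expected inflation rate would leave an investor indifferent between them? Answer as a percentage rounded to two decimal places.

(1 + π) = (1 + i)/(1 + r) = 1.02500 / 1.02100 = 1.003918
Break-even inflation = 1.003918 − 1 → 0.39%.

0.39%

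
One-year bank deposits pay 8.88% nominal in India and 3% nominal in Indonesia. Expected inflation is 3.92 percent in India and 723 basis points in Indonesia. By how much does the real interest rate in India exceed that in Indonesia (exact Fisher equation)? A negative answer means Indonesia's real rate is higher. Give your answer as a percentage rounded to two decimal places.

India: (1 + 0.0888)/(1 + 0.0392) − 1 = 4.7729%
Indonesia: (1 + 0.0300)/(1 + 0.0723) − 1 = -3.9448%
Differential = 4.7729% − (-3.9448%) = 8.7177% → 8.72%.

8.72%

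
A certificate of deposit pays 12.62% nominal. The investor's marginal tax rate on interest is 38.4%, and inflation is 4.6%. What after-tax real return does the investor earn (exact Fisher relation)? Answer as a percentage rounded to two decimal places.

3.03%

After-tax nominal return = 12.62% × (1 − 0.384) = 7.77392%.
1 + r = 1.0777392 / 1.04600 = 1.030343
After-tax real rate = 1.030343 − 1 → 3.03%.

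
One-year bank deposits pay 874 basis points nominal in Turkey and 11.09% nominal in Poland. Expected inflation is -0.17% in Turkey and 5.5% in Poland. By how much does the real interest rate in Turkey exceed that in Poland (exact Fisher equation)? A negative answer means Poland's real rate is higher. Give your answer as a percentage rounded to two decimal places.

3.63%

Turkey: (1 + 0.0874)/(1 − 0.0017) − 1 = 8.9252%
Poland: (1 + 0.1109)/(1 + 0.0550) − 1 = 5.2986%
Differential = 8.9252% − 5.2986% = 3.6266% → 3.63%.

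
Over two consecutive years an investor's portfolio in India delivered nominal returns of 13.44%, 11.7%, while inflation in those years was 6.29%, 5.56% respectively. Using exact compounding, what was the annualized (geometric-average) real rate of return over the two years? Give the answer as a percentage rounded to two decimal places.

6.27%

Nominal growth factor = 1.1344 × 1.1170 = 1.26712480
Price-level growth factor = 1.0629 × 1.0556 = 1.12199724
Real growth factor = 1.26712480 / 1.12199724 = 1.12934752
Annualized real rate = 1.12934752^(1/2) − 1 = 6.2708% → 6.27%.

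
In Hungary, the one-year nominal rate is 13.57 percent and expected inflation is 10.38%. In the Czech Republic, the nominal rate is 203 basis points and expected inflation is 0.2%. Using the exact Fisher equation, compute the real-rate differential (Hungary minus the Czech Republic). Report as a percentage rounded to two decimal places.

Hungary: (1 + 0.1357)/(1 + 0.1038) − 1 = 2.8900%
The Czech Republic: (1 + 0.0203)/(1 + 0.0020) − 1 = 1.8263%
Differential = 2.8900% − 1.8263% = 1.0637% → 1.06%.

1.06%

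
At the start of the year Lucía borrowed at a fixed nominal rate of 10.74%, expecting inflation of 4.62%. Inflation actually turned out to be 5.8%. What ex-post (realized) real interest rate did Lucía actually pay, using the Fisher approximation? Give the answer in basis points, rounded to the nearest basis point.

Ex-post: 10.74% − 5.8% = 4.940%
So the realized real rate is 494 basis points.

494 basis points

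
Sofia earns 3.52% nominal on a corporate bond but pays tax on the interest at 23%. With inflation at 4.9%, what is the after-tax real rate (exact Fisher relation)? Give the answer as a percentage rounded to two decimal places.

After-tax nominal return = 3.52% × (1 − 0.23) = 2.7104%.
1 + r = 1.027104 / 1.04900 = 0.979127
After-tax real rate = 0.979127 − 1 → -2.09%.

-2.09%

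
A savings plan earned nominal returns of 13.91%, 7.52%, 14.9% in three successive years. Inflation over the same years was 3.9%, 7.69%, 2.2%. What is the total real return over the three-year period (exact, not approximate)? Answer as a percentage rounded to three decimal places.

23.064%

Nominal growth factor = 1.1391 × 1.0752 × 1.1490 = 1.4072496
Price-level growth factor = 1.0390 × 1.0769 × 1.0220 = 1.1435149
Real growth factor = 1.4072496 / 1.1435149 = 1.2306352
Total real return = 1.2306352 − 1 → 23.064%.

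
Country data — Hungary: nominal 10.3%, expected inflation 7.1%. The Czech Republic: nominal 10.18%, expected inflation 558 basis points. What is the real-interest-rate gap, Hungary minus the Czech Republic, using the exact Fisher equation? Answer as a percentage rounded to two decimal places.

Hungary: (1 + 0.1030)/(1 + 0.0710) − 1 = 2.9879%
The Czech Republic: (1 + 0.1018)/(1 + 0.0558) − 1 = 4.3569%
Differential = 2.9879% − 4.3569% = -1.3690% → -1.37%.

-1.37%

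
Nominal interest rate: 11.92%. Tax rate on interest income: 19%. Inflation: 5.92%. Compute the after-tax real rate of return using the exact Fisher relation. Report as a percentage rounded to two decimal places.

After-tax nominal return = 11.92% × (1 − 0.19) = 9.6552%.
1 + r = 1.096552 / 1.05920 = 1.035264
After-tax real rate = 1.035264 − 1 → 3.53%.

3.53%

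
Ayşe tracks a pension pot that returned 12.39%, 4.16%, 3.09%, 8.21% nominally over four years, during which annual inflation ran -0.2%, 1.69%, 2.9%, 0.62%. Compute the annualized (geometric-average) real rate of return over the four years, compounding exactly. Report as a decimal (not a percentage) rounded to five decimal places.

Compound the nominal returns: 1.1239 × 1.0416 × 1.0309 × 1.0821 = 1.30590799.
Compound inflation: 0.9980 × 1.0169 × 1.0290 × 1.0062 = 1.05077196.
Deflate: 1.30590799 / 1.05077196 = 1.24280818.
Annualized real rate = 1.24280818^(1/4) − 1 = 5.5847% → 0.05585.

0.05585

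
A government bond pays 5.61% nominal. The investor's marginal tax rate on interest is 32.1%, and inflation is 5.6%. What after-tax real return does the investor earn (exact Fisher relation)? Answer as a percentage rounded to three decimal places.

-1.696%

After-tax nominal return = 5.61% × (1 − 0.321) = 3.80919%.
1 + r = 1.0380919 / 1.05600 = 0.983042
After-tax real rate = 0.983042 − 1 → -1.696%.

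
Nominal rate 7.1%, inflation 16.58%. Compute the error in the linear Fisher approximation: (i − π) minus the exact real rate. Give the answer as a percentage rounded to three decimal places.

Approximate: r ≈ 7.100% − 16.580% = -9.4800%
Exact: (1 + 0.0710)/(1 + 0.1658) − 1 = -8.1318%
Error = -9.4800% − (-8.1318%) = -1.3482% → -1.348%.

-1.348%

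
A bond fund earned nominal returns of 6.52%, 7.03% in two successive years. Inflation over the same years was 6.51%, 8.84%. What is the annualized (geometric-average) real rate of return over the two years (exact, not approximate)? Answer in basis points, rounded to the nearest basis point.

Nominal growth factor = 1.0652 × 1.0703 = 1.14008356
Price-level growth factor = 1.0651 × 1.0884 = 1.15925484
Real growth factor = 1.14008356 / 1.15925484 = 0.98346241
Annualized real rate = 0.98346241^(1/2) − 1 = -0.8303% → -83 basis points.

-83 basis points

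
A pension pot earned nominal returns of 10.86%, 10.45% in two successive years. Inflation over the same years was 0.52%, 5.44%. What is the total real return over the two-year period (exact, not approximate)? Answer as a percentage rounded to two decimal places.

15.53%

Nominal growth factor = 1.1086 × 1.1045 = 1.224449
Price-level growth factor = 1.0052 × 1.0544 = 1.059883
Real growth factor = 1.224449 / 1.059883 = 1.155268
Total real return = 1.155268 − 1 → 15.53%.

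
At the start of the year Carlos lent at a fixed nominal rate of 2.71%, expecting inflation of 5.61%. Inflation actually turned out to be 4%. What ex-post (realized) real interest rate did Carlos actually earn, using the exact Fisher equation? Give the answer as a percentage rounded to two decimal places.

Ex-post: (1 + 0.0271)/(1 + 0.0400) − 1 = -1.2404%
So the realized real rate is -1.24%.

-1.24%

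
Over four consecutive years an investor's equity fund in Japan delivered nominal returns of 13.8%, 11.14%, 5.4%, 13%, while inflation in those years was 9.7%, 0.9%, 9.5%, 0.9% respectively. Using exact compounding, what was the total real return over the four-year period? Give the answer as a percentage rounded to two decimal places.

23.18%

Nominal growth factor = 1.1380 × 1.1114 × 1.0540 × 1.1300 = 1.506370
Price-level growth factor = 1.0970 × 1.0090 × 1.0950 × 1.0090 = 1.222934
Real growth factor = 1.506370 / 1.222934 = 1.231767
Total real return = 1.231767 − 1 → 23.18%.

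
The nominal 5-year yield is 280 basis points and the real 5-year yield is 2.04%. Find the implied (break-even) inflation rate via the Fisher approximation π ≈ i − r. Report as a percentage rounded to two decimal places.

π ≈ i − r = 2.8% − 2.04% → 0.76%.

0.76%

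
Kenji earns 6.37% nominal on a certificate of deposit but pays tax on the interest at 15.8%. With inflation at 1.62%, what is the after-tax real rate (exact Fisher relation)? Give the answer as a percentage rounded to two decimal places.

After-tax nominal return = 6.37% × (1 − 0.158) = 5.36354%.
1 + r = 1.0536354 / 1.01620 = 1.036839
After-tax real rate = 1.036839 − 1 → 3.68%.

3.68%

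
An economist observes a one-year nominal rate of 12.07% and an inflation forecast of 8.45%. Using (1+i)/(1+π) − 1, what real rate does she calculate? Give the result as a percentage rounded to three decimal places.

1 + r = 1.12070 / 1.08450 = 1.033379
r = 1.033379 − 1 = 3.3379%, i.e. 3.338%.

3.338%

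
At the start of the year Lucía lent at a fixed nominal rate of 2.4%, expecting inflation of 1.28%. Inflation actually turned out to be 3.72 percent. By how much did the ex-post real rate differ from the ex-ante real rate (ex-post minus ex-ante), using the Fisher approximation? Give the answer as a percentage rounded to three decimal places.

Ex-ante: 2.4% − 1.28% = 1.120%
Ex-post: 2.4% − 3.72% = -1.320%
Difference (ex-post − ex-ante) = -2.4400% → -2.440%.

-2.440%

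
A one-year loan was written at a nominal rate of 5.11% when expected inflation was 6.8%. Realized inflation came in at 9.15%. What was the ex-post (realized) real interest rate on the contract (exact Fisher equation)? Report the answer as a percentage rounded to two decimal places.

Ex-post: (1 + 0.0511)/(1 + 0.0915) − 1 = -3.7013%
So the realized real rate is -3.70%.

-3.70%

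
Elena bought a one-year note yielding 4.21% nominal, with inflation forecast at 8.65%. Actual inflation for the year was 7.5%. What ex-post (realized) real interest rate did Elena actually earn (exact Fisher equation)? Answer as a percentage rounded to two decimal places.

Ex-post: (1 + 0.0421)/(1 + 0.0750) − 1 = -3.0605%
So the realized real rate is -3.06%.

-3.06%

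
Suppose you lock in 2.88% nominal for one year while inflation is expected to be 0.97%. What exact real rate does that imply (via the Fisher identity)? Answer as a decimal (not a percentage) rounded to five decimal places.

0.01892

By the Fisher identity, 1 + r = (1 + i)/(1 + π).
1 + r = 1.02880 / 1.00970 = 1.018917
r = 1.018917 − 1 = 1.8917%, i.e. 0.01892.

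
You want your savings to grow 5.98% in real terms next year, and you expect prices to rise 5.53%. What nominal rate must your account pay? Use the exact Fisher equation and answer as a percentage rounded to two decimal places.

11.84%

(1 + i) = (1 + r)(1 + π) = 1.05980 × 1.05530 = 1.11840694
i = 1.11840694 − 1, so the required nominal rate is 11.84%.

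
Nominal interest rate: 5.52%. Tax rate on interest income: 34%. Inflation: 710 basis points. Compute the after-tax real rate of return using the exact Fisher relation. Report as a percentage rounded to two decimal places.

-3.23%

After-tax nominal return = 5.52% × (1 − 0.34) = 3.6432%.
1 + r = 1.036432 / 1.07100 = 0.967724
After-tax real rate = 0.967724 − 1 → -3.23%.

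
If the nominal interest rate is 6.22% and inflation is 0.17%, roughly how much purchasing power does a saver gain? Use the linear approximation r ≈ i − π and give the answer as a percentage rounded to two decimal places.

r ≈ i − π = 6.22% − 0.17% = 6.05%.

6.05%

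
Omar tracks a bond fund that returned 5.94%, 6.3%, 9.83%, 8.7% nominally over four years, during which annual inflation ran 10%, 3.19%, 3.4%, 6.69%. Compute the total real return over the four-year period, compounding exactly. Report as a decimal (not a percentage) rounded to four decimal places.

0.0737

Nominal growth factor = 1.0594 × 1.0630 × 1.0983 × 1.0870 = 1.344447
Price-level growth factor = 1.1000 × 1.0319 × 1.0340 × 1.0669 = 1.252202
Real growth factor = 1.344447 / 1.252202 = 1.073666
Total real return = 1.073666 − 1 → 0.0737.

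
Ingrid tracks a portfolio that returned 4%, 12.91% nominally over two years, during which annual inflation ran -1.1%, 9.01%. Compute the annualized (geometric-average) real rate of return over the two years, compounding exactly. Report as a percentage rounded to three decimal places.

4.364%

Nominal growth factor = 1.0400 × 1.1291 = 1.17426400
Price-level growth factor = 0.9890 × 1.0901 = 1.07810890
Real growth factor = 1.17426400 / 1.07810890 = 1.08918867
Annualized real rate = 1.08918867^(1/2) − 1 = 4.3642% → 4.364%.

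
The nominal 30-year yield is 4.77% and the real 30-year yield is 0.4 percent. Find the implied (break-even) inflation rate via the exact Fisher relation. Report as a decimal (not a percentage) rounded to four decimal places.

(1 + π) = (1 + i)/(1 + r) = 1.04770 / 1.00400 = 1.043526
Break-even inflation = 1.043526 − 1 → 0.0435.

0.0435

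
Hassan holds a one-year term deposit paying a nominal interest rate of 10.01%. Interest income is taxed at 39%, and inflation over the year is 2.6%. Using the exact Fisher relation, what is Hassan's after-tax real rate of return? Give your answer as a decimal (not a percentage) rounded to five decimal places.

0.03417

After-tax nominal return = 10.01% × (1 − 0.39) = 6.1061%.
1 + r = 1.061061 / 1.02600 = 1.034173
After-tax real rate = 1.034173 − 1 → 0.03417.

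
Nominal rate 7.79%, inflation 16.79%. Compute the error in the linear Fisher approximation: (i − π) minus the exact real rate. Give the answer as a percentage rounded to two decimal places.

Approximate: r ≈ 7.790% − 16.790% = -9.0000%
Exact: (1 + 0.0779)/(1 + 0.1679) − 1 = -7.7061%
Error = -9.0000% − (-7.7061%) = -1.2939% → -1.29%.

-1.29%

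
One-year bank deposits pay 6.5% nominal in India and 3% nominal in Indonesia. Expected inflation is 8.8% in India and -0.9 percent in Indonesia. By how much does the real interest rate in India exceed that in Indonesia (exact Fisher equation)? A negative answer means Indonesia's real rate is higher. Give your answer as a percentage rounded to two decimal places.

India: (1 + 0.0650)/(1 + 0.0880) − 1 = -2.1140%
Indonesia: (1 + 0.0300)/(1 − 0.0090) − 1 = 3.9354%
Differential = -2.1140% − 3.9354% = -6.0494% → -6.05%.

-6.05%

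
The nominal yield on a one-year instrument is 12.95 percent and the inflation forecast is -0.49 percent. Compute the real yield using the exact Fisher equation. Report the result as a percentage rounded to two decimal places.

By the Fisher equation, 1 + r = (1 + i)/(1 + π).
1 + r = 1.12950 / 0.99510 = 1.135062
r = 1.135062 − 1 = 13.5062%, i.e. 13.51%.

13.51%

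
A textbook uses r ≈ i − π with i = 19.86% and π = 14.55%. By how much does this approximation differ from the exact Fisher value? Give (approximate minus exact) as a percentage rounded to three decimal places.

Approximate: r ≈ 19.860% − 14.550% = 5.3100%
Exact: (1 + 0.1986)/(1 + 0.1455) − 1 = 4.63553%
Error = 5.3100% − 4.63553% = 0.67447% → 0.674%.

0.674%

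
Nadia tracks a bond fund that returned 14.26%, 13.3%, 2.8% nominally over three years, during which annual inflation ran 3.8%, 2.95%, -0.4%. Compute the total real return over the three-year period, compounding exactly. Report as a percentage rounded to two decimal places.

Nominal growth factor = 1.1426 × 1.1330 × 1.0280 = 1.330814
Price-level growth factor = 1.0380 × 1.0295 × 0.9960 = 1.064347
Real growth factor = 1.330814 / 1.064347 = 1.250357
Total real return = 1.250357 − 1 → 25.04%.

25.04%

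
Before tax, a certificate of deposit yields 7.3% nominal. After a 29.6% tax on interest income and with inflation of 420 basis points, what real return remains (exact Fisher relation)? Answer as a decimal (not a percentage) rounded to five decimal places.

After-tax nominal return = 7.3% × (1 − 0.296) = 5.1392%.
1 + r = 1.051392 / 1.04200 = 1.009013
After-tax real rate = 1.009013 − 1 → 0.00901.

0.00901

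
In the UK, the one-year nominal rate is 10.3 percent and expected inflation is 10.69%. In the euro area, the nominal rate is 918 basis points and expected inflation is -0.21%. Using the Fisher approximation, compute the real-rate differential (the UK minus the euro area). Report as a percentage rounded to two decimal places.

The UK: 10.3% − 10.69% = -0.390%
The euro area: 9.18% − (-0.21%) = 9.390%
Differential = -9.780% → -9.78%.

-9.78%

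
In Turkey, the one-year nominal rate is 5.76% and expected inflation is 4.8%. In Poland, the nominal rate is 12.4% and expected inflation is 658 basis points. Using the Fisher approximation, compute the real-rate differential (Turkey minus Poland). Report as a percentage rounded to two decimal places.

Turkey: 5.76% − 4.8% = 0.960%
Poland: 12.4% − 6.58% = 5.820%
Differential = -4.860% → -4.86%.

-4.86%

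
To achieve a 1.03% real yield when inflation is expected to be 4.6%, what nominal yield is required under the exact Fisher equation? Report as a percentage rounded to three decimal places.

5.677%

(1 + i) = (1 + r)(1 + π) = 1.01030 × 1.04600 = 1.0567738
i = 1.0567738 − 1, so the required nominal rate is 5.677%.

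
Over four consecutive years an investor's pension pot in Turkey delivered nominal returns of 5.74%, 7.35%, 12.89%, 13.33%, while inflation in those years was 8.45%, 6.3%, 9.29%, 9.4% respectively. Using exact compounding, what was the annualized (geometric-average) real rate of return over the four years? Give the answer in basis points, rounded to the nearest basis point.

131 basis points

Nominal growth factor = 1.0574 × 1.0735 × 1.1289 × 1.1333 = 1.45225111
Price-level growth factor = 1.0845 × 1.0630 × 1.0929 × 1.0940 = 1.37835336
Real growth factor = 1.45225111 / 1.37835336 = 1.05361307
Annualized real rate = 1.05361307^(1/4) − 1 = 1.3142% → 131 basis points.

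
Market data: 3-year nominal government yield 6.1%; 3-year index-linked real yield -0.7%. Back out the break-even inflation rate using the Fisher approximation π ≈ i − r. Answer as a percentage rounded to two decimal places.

6.80%

π ≈ i − r = 6.1% − (-0.7%) → 6.80%.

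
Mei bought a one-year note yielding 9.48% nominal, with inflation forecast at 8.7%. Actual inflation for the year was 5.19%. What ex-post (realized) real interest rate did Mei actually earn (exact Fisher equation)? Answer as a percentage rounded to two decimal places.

4.08%

Ex-post: (1 + 0.0948)/(1 + 0.0519) − 1 = 4.0783%
So the realized real rate is 4.08%.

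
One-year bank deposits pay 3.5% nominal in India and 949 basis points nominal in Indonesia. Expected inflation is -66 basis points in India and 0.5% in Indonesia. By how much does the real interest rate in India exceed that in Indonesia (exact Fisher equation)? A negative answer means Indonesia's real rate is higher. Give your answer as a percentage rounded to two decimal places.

-4.76%

India: (1 + 0.0350)/(1 − 0.0066) − 1 = 4.1876%
Indonesia: (1 + 0.0949)/(1 + 0.0050) − 1 = 8.9453%
Differential = 4.1876% − 8.9453% = -4.7576% → -4.76%.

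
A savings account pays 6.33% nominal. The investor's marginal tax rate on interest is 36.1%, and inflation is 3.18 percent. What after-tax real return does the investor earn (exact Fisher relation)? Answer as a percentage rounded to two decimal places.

0.84%

After-tax nominal return = 6.33% × (1 − 0.361) = 4.04487%.
1 + r = 1.0404487 / 1.03180 = 1.008382
After-tax real rate = 1.008382 − 1 → 0.84%.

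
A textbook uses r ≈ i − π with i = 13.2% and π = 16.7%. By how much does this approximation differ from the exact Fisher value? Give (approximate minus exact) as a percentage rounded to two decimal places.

-0.50%

Approximate: r ≈ 13.200% − 16.700% = -3.5000%
Exact: (1 + 0.1320)/(1 + 0.1670) − 1 = -2.9991%
Error = -3.5000% − (-2.9991%) = -0.5009% → -0.50%.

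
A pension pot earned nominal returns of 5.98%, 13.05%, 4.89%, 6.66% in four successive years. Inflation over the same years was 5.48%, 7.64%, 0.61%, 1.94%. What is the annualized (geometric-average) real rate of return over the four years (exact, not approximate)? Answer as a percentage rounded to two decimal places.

3.58%

Compound the nominal returns: 1.0598 × 1.1305 × 1.0489 × 1.0666 = 1.34038681.
Compound inflation: 1.0548 × 1.0764 × 1.0061 × 1.0194 = 1.16447344.
Deflate: 1.34038681 / 1.16447344 = 1.15106688.
Annualized real rate = 1.15106688^(1/4) − 1 = 3.5798% → 3.58%.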